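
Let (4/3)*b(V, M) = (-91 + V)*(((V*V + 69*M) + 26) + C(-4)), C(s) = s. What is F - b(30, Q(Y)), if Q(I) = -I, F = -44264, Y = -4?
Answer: 21089/2 ≈ 10545.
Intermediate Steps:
b(V, M) = 3*(-91 + V)*(22 + V**2 + 69*M)/4 (b(V, M) = 3*((-91 + V)*(((V*V + 69*M) + 26) - 4))/4 = 3*((-91 + V)*(((V**2 + 69*M) + 26) - 4))/4 = 3*((-91 + V)*((26 + V**2 + 69*M) - 4))/4 = 3*((-91 + V)*(22 + V**2 + 69*M))/4 = 3*(-91 + V)*(22 + V**2 + 69*M)/4)
F - b(30, Q(Y)) = -44264 - (-3003/2 - (-18837)*(-4)/4 - 273/4*30**2 + (3/4)*30**3 + (33/2)*30 + (207/4)*(-1*(-4))*30) = -44264 - (-3003/2 - 18837/4*4 - 273/4*900 + (3/4)*27000 + 495 + (207/4)*4*30) = -44264 - (-3003/2 - 18837 - 61425 + 20250 + 495 + 6210) = -44264 - 1*(-109617/2) = -44264 + 109617/2 = 21089/2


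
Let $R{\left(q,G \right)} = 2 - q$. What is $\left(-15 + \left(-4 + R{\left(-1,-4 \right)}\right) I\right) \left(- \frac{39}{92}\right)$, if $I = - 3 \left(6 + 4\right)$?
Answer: $- \frac{585}{92} \approx -6.3587$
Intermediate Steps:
$I = -30$ ($I = \left(-3\right) 10 = -30$)
$\left(-15 + \left(-4 + R{\left(-1,-4 \right)}\right) I\right) \left(- \frac{39}{92}\right) = \left(-15 + \left(-4 + \left(2 - -1\right)\right) \left(-30\right)\right) \left(- \frac{39}{92}\right) = \left(-15 + \left(-4 + \left(2 + 1\right)\right) \left(-30\right)\right) \left(\left(-39\right) \frac{1}{92}\right) = \left(-15 + \left(-4 + 3\right) \left(-30\right)\right) \left(- \frac{39}{92}\right) = \left(-15 - -30\right) \left(- \frac{39}{92}\right) = \left(-15 + 30\right) \left(- \frac{39}{92}\right) = 15 \left(- \frac{39}{92}\right) = - \frac{585}{92}$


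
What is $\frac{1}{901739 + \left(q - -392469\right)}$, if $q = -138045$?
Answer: $\frac{1}{1156163} \approx 8.6493 \cdot 10^{-7}$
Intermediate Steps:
$\frac{1}{901739 + \left(q - -392469\right)} = \frac{1}{901739 - -254424} = \frac{1}{901739 + \left(-138045 + 392469\right)} = \frac{1}{901739 + 254424} = \frac{1}{1156163}$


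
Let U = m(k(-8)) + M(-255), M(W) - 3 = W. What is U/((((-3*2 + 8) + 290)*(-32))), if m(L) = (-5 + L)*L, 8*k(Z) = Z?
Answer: 123/4672 ≈ 0.026327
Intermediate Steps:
M(W) = 3 + W
k(Z) = Z/8
m(L) = L*(-5 + L)
U = -246 (U = ((⅛)*(-8))*(-5 + (⅛)*(-8)) + (3 - 255) = -(-5 - 1) - 252 = -1*(-6) - 252 = 6 - 252 = -246)
U/((((-3*2 + 8) + 290)*(-32))) = -246*(-1/(32*((-3*2 + 8) + 290))) = -246*(-1/(32*((-6 + 8) + 290))) = -246*(-1/(32*(2 + 290))) = -246/(292*(-32)) = -246/(-9344) = -246*(-1/9344) = 123/4672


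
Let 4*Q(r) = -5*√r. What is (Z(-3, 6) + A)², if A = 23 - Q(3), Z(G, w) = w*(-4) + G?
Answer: 331/16 - 10*√3 ≈ 3.3670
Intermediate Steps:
Q(r) = -5*√r/4 (Q(r) = (-5*√r)/4 = -5*√r/4)
Z(G, w) = G - 4*w (Z(G, w) = -4*w + G = G - 4*w)
A = 23 + 5*√3/4 (A = 23 - (-5)*√3/4 = 23 + 5*√3/4 ≈ 25.165)
(Z(-3, 6) + A)² = ((-3 - 4*6) + (23 + 5*√3/4))² = ((-3 - 24) + (23 + 5*√3/4))² = (-27 + (23 + 5*√3/4))² = (-4 + 5*√3/4)²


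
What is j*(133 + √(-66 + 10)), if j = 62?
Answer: 8246 + 124*I*√14 ≈ 8246.0 + 463.97*I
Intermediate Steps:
j*(133 + √(-66 + 10)) = 62*(133 + √(-66 + 10)) = 62*(133 + √(-56)) = 62*(133 + 2*I*√14) = 8246 + 124*I*√14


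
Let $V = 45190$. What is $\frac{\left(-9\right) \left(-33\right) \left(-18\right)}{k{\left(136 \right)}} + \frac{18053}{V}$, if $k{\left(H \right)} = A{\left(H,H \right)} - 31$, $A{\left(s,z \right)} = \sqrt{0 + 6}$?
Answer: $\frac{1501279711}{8631290} + \frac{5346 \sqrt{6}}{955} \approx 187.65$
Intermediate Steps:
$A{\left(s,z \right)} = \sqrt{6}$
$k{\left(H \right)} = -31 + \sqrt{6}$ ($k{\left(H \right)} = \sqrt{6} - 31 = -31 + \sqrt{6}$)
$\frac{\left(-9\right) \left(-33\right) \left(-18\right)}{k{\left(136 \right)}} + \frac{18053}{V} = \frac{\left(-9\right) \left(-33\right) \left(-18\right)}{-31 + \sqrt{6}} + \frac{18053}{45190} = \frac{297 \left(-18\right)}{-31 + \sqrt{6}} + 18053 \cdot \frac{1}{45190} = - \frac{5346}{-31 + \sqrt{6}} + \frac{18053}{45190} = \frac{18053}{45190} - \frac{5346}{-31 + \sqrt{6}}$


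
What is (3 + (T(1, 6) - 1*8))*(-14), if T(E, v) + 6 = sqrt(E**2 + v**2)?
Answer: 154 - 14*sqrt(37) ≈ 68.841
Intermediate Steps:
T(E, v) = -6 + sqrt(E**2 + v**2)
(3 + (T(1, 6) - 1*8))*(-14) = (3 + ((-6 + sqrt(1**2 + 6**2)) - 1*8))*(-14) = (3 + ((-6 + sqrt(1 + 36)) - 8))*(-14) = (3 + ((-6 + sqrt(37)) - 8))*(-14) = (3 + (-14 + sqrt(37)))*(-14) = (-11 + sqrt(37))*(-14) = 154 - 14*sqrt(37)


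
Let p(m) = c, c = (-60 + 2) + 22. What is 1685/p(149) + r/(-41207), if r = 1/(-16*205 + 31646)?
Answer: -984779514503/21039799716 ≈ -46.806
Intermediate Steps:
c = -36 (c = -58 + 22 = -36)
p(m) = -36
r = 1/28366 (r = 1/(-3280 + 31646) = 1/28366 ≈ 3.5253e-5)
1685/p(149) + r/(-41207) = 1685/(-36) + (1/28366)/(-41207) = 1685*(-1/36) + (1/28366)*(-1/41207) = -1685/36 - 1/1168877762 = -984779514503/21039799716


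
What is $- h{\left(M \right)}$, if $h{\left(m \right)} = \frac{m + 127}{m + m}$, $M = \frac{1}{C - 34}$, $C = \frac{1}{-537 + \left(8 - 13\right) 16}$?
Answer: $\frac{1331858}{617} \approx 2158.6$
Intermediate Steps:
$C = - \frac{1}{617}$ ($C = \frac{1}{-537 - 80} = \frac{1}{-617} = - \frac{1}{617} \approx -0.0016207$)
$M = - \frac{617}{20979}$ ($M = \frac{1}{- \frac{1}{617} - 34} = \frac{1}{- \frac{20979}{617}} = - \frac{617}{20979} \approx -0.02941$)
$h{\left(m \right)} = \frac{127 + m}{2 m}$
$- h{\left(M \right)} = - \frac{127 - \frac{617}{20979}}{2 \left(- \frac{617}{20979}\right)} = - \frac{\left(-20979\right) 2663716}{2 \cdot 617 \cdot 20979} = \left(-1\right) \left(- \frac{1331858}{617}\right) = \frac{1331858}{617}$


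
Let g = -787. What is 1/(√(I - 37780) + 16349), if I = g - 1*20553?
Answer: 16349/267348921 - 4*I*√3695/267348921 ≈ 6.1152e-5 - 9.0947e-7*I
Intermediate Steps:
I = -21340 (I = -787 - 1*20553 = -787 - 20553 = -21340)
1/(√(I - 37780) + 16349) = 1/(√(-21340 - 37780) + 16349) = 1/(√(-59120) + 16349) = 1/(4*I*√3695 + 16349) = 1/(16349 + 4*I*√3695)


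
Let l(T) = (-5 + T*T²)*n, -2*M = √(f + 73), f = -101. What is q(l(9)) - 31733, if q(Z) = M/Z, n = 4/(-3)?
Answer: -31733 + 3*I*√7/2896 ≈ -31733.0 + 0.0027408*I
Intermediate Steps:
M = -I*√7 (M = -√(-101 + 73)/2 = -I*√7 ≈ -2.6458*I)
n = -4/3 (n = 4*(-⅓) = -4/3 ≈ -1.3333)
l(T) = 20/3 - 4*T³/3 (l(T) = (-5 + T*T²)*(-4/3) = (-5 + T³)*(-4/3) = 20/3 - 4*T³/3)
q(Z) = -I*√7/Z (q(Z) = (-I*√7)/Z = -I*√7/Z)
q(l(9)) - 31733 = -I*√7/(20/3 - 4/3*9³) - 31733 = -I*√7/(20/3 - 4/3*729) - 31733 = -I*√7/(20/3 - 972) - 31733 = -I*√7/(-2896/3) - 31733 = -1*I*√7*(-3/2896) - 31733 = 3*I*√7/2896 - 31733 = -31733 + 3*I*√7/2896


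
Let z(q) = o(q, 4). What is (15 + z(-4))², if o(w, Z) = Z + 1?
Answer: 400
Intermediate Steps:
o(w, Z) = 1 + Z
z(q) = 5 (z(q) = 1 + 4 = 5)
(15 + z(-4))² = (15 + 5)² = 20² = 400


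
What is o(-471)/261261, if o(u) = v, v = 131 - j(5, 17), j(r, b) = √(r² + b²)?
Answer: 131/261261 - √314/261261 ≈ 0.00043359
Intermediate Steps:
j(r, b) = √(b² + r²)
v = 131 - √314 (v = 131 - √(17² + 5²) = 131 - √(289 + 25) = 131 - √314 ≈ 113.28)
o(u) = 131 - √314
o(-471)/261261 = (131 - √314)/261261 = (131 - √314)*(1/261261) = 131/261261 - √314/261261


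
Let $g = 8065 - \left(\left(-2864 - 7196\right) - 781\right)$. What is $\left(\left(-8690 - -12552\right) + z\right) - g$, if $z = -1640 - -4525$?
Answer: $-12159$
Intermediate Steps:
$z = 2885$ ($z = -1640 + 4525 = 2885$)
$g = 18906$ ($g = 8065 - \left(-10060 - 781\right) = 8065 - -10841 = 8065 + 10841 = 18906$)
$\left(\left(-8690 - -12552\right) + z\right) - g = \left(\left(-8690 - -12552\right) + 2885\right) - 18906 = \left(\left(-8690 + 12552\right) + 2885\right) - 18906 = \left(3862 + 2885\right) - 18906 = 6747 - 18906 = -12159$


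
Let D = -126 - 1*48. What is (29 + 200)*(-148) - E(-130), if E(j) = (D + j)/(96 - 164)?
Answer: -576240/17 ≈ -33897.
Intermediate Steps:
D = -174 (D = -126 - 48 = -174)
E(j) = 87/34 - j/68 (E(j) = (-174 + j)/(96 - 164) = (-174 + j)/(-68) = (-174 + j)*(-1/68) = 87/34 - j/68)
(29 + 200)*(-148) - E(-130) = (29 + 200)*(-148) - (87/34 - 1/68*(-130)) = 229*(-148) - (87/34 + 65/34) = -33892 - 1*76/17 = -33892 - 76/17 = -576240/17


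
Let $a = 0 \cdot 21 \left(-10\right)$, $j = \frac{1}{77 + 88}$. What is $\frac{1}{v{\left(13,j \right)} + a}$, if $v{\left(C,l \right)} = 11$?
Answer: $\frac{1}{11} \approx 0.090909$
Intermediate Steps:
$j = \frac{1}{165} \approx 0.0060606$
$a = 0$ ($a = 0 \left(-10\right) = 0$)
$\frac{1}{v{\left(13,j \right)} + a} = \frac{1}{11 + 0} = \frac{1}{11}$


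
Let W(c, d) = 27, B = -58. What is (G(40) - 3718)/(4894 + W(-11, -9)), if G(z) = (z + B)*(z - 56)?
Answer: -490/703 ≈ -0.69701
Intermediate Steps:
G(z) = (-58 + z)*(-56 + z) (G(z) = (z - 58)*(z - 56) = (-58 + z)*(-56 + z))
(G(40) - 3718)/(4894 + W(-11, -9)) = ((3248 + 40² - 114*40) - 3718)/(4894 + 27) = ((3248 + 1600 - 4560) - 3718)/4921 = (288 - 3718)*(1/4921) = -3430*1/4921 = -490/703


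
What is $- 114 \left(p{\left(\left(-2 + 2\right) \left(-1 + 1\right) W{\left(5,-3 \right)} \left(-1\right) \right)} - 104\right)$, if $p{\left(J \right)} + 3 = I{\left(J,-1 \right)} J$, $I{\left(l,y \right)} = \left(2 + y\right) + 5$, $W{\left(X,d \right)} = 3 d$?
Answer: $12198$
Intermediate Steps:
$I{\left(l,y \right)} = 7 + y$
$p{\left(J \right)} = -3 + 6 J$ ($p{\left(J \right)} = -3 + \left(7 - 1\right) J = -3 + 6 J$)
$- 114 \left(p{\left(\left(-2 + 2\right) \left(-1 + 1\right) W{\left(5,-3 \right)} \left(-1\right) \right)} - 104\right) = - 114 \left(\left(-3 + 6 \left(-2 + 2\right) \left(-1 + 1\right) 3 \left(-3\right) \left(-1\right)\right) - 104\right) = - 114 \left(\left(-3 + 6 \cdot 0 \cdot 0 \left(-9\right) \left(-1\right)\right) - 104\right) = - 114 \left(\left(-3 + 6 \cdot 0 \left(-9\right) \left(-1\right)\right) - 104\right) = - 114 \left(\left(-3 + 6 \cdot 0 \left(-1\right)\right) - 104\right) = - 114 \left(\left(-3 + 6 \cdot 0\right) - 104\right) = - 114 \left(\left(-3 + 0\right) - 104\right) = - 114 \left(-3 - 104\right) = \left(-114\right) \left(-107\right) = 12198$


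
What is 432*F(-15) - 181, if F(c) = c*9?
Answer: -58501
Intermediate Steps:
F(c) = 9*c
432*F(-15) - 181 = 432*(9*(-15)) - 181 = 432*(-135) - 181 = -58320 - 181 = -58501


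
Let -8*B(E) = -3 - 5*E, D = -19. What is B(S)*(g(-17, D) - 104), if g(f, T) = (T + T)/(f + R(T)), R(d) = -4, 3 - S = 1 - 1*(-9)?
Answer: 8584/21 ≈ 408.76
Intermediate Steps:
S = -7 (S = 3 - (1 - 1*(-9)) = 3 - (1 + 9) = 3 - 1*10 = 3 - 10 = -7)
B(E) = 3/8 + 5*E/8 (B(E) = -(-3 - 5*E)/8 = 3/8 + 5*E/8)
g(f, T) = 2*T/(-4 + f) (g(f, T) = (T + T)/(f - 4) = (2*T)/(-4 + f) = 2*T/(-4 + f))
B(S)*(g(-17, D) - 104) = (3/8 + (5/8)*(-7))*(2*(-19)/(-4 - 17) - 104) = (3/8 - 35/8)*(2*(-19)/(-21) - 104) = -4*(2*(-19)*(-1/21) - 104) = -4*(38/21 - 104) = -4*(-2146/21) = 8584/21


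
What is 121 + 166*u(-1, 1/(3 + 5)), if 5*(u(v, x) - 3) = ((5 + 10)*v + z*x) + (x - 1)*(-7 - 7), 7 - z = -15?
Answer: 619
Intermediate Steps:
z = 22 (z = 7 - 1*(-15) = 7 + 15 = 22)
u(v, x) = 29/5 + 3*v + 8*x/5 (u(v, x) = 3 + (((5 + 10)*v + 22*x) + (x - 1)*(-7 - 7))/5 = 3 + ((15*v + 22*x) + (-1 + x)*(-14))/5 = 3 + ((15*v + 22*x) + (14 - 14*x))/5 = 3 + (14 + 8*x + 15*v)/5 = 3 + (14/5 + 3*v + 8*x/5) = 29/5 + 3*v + 8*x/5)
121 + 166*u(-1, 1/(3 + 5)) = 121 + 166*(29/5 + 3*(-1) + 8/(5*(3 + 5))) = 121 + 166*(29/5 - 3 + (8/5)/8) = 121 + 166*(29/5 - 3 + (8/5)*(⅛)) = 121 + 166*(29/5 - 3 + ⅕) = 121 + 166*3 = 121 + 498 = 619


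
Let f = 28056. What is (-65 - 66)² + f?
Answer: 45217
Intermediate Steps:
(-65 - 66)² + f = (-65 - 66)² + 28056 = (-131)² + 28056 = 17161 + 28056 = 45217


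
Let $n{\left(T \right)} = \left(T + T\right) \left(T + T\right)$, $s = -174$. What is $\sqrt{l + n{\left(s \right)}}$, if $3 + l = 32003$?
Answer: $4 \sqrt{9569} \approx 391.29$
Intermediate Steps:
$l = 32000$ ($l = -3 + 32003 = 32000$)
$n{\left(T \right)} = 4 T^{2}$ ($n{\left(T \right)} = 2 T 2 T = 4 T^{2}$)
$\sqrt{l + n{\left(s \right)}} = \sqrt{32000 + 4 \left(-174\right)^{2}} = \sqrt{32000 + 4 \cdot 30276} = \sqrt{32000 + 121104} = \sqrt{153104} = 4 \sqrt{9569}$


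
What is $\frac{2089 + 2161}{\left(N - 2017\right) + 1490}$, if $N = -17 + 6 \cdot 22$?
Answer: $- \frac{2125}{206} \approx -10.316$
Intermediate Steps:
$N = 115$ ($N = -17 + 132 = 115$)
$\frac{2089 + 2161}{\left(N - 2017\right) + 1490} = \frac{2089 + 2161}{\left(115 - 2017\right) + 1490} = \frac{4250}{-1902 + 1490} = \frac{4250}{-412} = 4250 \left(- \frac{1}{412}\right) = - \frac{2125}{206}$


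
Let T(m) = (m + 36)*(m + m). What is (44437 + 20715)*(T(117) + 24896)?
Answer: 3954596096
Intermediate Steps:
T(m) = 2*m*(36 + m) (T(m) = (36 + m)*(2*m) = 2*m*(36 + m))
(44437 + 20715)*(T(117) + 24896) = (44437 + 20715)*(2*117*(36 + 117) + 24896) = 65152*(2*117*153 + 24896) = 65152*(35802 + 24896) = 65152*60698 = 3954596096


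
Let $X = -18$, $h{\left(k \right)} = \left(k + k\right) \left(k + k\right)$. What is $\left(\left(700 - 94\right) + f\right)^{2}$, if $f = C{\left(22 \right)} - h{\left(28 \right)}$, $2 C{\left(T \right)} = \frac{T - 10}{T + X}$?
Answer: $\frac{25573249}{4} \approx 6.3933 \cdot 10^{6}$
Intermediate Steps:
$h{\left(k \right)} = 4 k^{2}$ ($h{\left(k \right)} = 2 k 2 k = 4 k^{2}$)
$C{\left(T \right)} = \frac{-10 + T}{2 \left(-18 + T\right)}$ ($C{\left(T \right)} = \frac{\left(T - 10\right) \frac{1}{T - 18}}{2} = \frac{\left(-10 + T\right) \frac{1}{-18 + T}}{2} = \frac{\frac{1}{-18 + T} \left(-10 + T\right)}{2} = \frac{-10 + T}{2 \left(-18 + T\right)}$)
$f = - \frac{6269}{2}$ ($f = \frac{-10 + 22}{2 \left(-18 + 22\right)} - 4 \cdot 28^{2} = \frac{1}{2} \cdot \frac{1}{4} \cdot 12 - 4 \cdot 784 = \frac{1}{2} \cdot \frac{1}{4} \cdot 12 - 3136 = \frac{3}{2} - 3136 = - \frac{6269}{2} \approx -3134.5$)
$\left(\left(700 - 94\right) + f\right)^{2} = \left(\left(700 - 94\right) - \frac{6269}{2}\right)^{2} = \left(606 - \frac{6269}{2}\right)^{2} = \left(- \frac{5057}{2}\right)^{2} = \frac{25573249}{4}$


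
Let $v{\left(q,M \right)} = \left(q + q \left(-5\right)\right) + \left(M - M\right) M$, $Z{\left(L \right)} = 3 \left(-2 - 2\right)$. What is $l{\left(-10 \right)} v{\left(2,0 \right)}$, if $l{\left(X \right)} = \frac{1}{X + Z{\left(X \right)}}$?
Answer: $\frac{4}{11} \approx 0.36364$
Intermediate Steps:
$Z{\left(L \right)} = -12$ ($Z{\left(L \right)} = 3 \left(-4\right) = -12$)
$v{\left(q,M \right)} = - 4 q$ ($v{\left(q,M \right)} = \left(q - 5 q\right) + 0 M = - 4 q + 0 = - 4 q$)
$l{\left(X \right)} = \frac{1}{-12 + X}$ ($l{\left(X \right)} = \frac{1}{X - 12} = \frac{1}{-12 + X}$)
$l{\left(-10 \right)} v{\left(2,0 \right)} = \frac{\left(-4\right) 2}{-12 - 10} = \frac{1}{-22} \left(-8\right) = \left(- \frac{1}{22}\right) \left(-8\right) = \frac{4}{11}$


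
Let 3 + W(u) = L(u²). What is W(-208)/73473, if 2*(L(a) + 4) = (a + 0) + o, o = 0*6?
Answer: 21625/73473 ≈ 0.29433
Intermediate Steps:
o = 0
L(a) = -4 + a/2 (L(a) = -4 + ((a + 0) + 0)/2 = -4 + (a + 0)/2 = -4 + a/2)
W(u) = -7 + u²/2 (W(u) = -3 + (-4 + u²/2) = -7 + u²/2)
W(-208)/73473 = (-7 + (½)*(-208)²)/73473 = (-7 + (½)*43264)*(1/73473) = (-7 + 21632)*(1/73473) = 21625*(1/73473) = 21625/73473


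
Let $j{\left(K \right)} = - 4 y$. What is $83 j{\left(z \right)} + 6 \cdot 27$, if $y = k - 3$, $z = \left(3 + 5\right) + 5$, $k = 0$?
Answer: $1158$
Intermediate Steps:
$z = 13$ ($z = 8 + 5 = 13$)
$y = -3$ ($y = 0 - 3 = -3$)
$j{\left(K \right)} = 12$ ($j{\left(K \right)} = \left(-4\right) \left(-3\right) = 12$)
$83 j{\left(z \right)} + 6 \cdot 27 = 83 \cdot 12 + 6 \cdot 27 = 996 + 162 = 1158$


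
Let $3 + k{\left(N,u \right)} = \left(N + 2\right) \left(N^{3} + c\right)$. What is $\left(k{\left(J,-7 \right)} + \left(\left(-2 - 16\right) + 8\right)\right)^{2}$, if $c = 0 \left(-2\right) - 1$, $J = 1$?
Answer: $169$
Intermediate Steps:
$c = -1$ ($c = 0 - 1 = -1$)
$k{\left(N,u \right)} = -3 + \left(-1 + N^{3}\right) \left(2 + N\right)$ ($k{\left(N,u \right)} = -3 + \left(N + 2\right) \left(N^{3} - 1\right) = -3 + \left(2 + N\right) \left(-1 + N^{3}\right) = -3 + \left(-1 + N^{3}\right) \left(2 + N\right)$)
$\left(k{\left(J,-7 \right)} + \left(\left(-2 - 16\right) + 8\right)\right)^{2} = \left(\left(-5 + 1^{4} - 1 + 2 \cdot 1^{3}\right) + \left(\left(-2 - 16\right) + 8\right)\right)^{2} = \left(\left(-5 + 1 - 1 + 2 \cdot 1\right) + \left(-18 + 8\right)\right)^{2} = \left(\left(-5 + 1 - 1 + 2\right) - 10\right)^{2} = \left(-3 - 10\right)^{2} = \left(-13\right)^{2} = 169$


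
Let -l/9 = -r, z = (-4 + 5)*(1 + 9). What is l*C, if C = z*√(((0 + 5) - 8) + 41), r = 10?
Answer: 900*√38 ≈ 5548.0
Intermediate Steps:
z = 10 (z = 1*10 = 10)
l = 90 (l = -(-9)*10 = -9*(-10) = 90)
C = 10*√38 (C = 10*√(((0 + 5) - 8) + 41) = 10*√((5 - 8) + 41) = 10*√(-3 + 41) = 10*√38 ≈ 61.644)
l*C = 90*(10*√38) = 900*√38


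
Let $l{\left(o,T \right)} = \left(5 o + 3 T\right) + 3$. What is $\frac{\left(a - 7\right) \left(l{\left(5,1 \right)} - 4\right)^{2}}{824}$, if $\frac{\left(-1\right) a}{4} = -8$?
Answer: $\frac{18225}{824} \approx 22.118$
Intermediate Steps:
$a = 32$ ($a = \left(-4\right) \left(-8\right) = 32$)
$l{\left(o,T \right)} = 3 + 3 T + 5 o$ ($l{\left(o,T \right)} = \left(3 T + 5 o\right) + 3 = 3 + 3 T + 5 o$)
$\frac{\left(a - 7\right) \left(l{\left(5,1 \right)} - 4\right)^{2}}{824} = \frac{\left(32 - 7\right) \left(\left(3 + 3 \cdot 1 + 5 \cdot 5\right) - 4\right)^{2}}{824} = 25 \left(\left(3 + 3 + 25\right) - 4\right)^{2} \cdot \frac{1}{824} = 25 \left(31 - 4\right)^{2} \cdot \frac{1}{824} = 25 \cdot 27^{2} \cdot \frac{1}{824} = 25 \cdot 729 \cdot \frac{1}{824} = 18225 \cdot \frac{1}{824} = \frac{18225}{824}$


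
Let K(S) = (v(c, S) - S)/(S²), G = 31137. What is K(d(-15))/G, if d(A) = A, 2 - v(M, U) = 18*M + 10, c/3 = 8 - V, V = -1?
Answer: -479/7005825 ≈ -6.8372e-5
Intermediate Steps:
c = 27 (c = 3*(8 - 1*(-1)) = 3*(8 + 1) = 3*9 = 27)
v(M, U) = -8 - 18*M (v(M, U) = 2 - (18*M + 10) = 2 - (10 + 18*M) = 2 + (-10 - 18*M) = -8 - 18*M)
K(S) = (-494 - S)/S² (K(S) = ((-8 - 18*27) - S)/(S²) = ((-8 - 486) - S)/S² = (-494 - S)/S²)
K(d(-15))/G = ((-494 - 1*(-15))/(-15)²)/31137 = ((-494 + 15)/225)*(1/31137) = ((1/225)*(-479))*(1/31137) = -479/225*1/31137 = -479/7005825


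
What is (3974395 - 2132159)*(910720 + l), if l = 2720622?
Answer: 6689788960712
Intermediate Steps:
(3974395 - 2132159)*(910720 + l) = (3974395 - 2132159)*(910720 + 2720622) = 1842236*3631342 = 6689788960712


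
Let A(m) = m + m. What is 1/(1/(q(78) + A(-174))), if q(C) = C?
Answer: -270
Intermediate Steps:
A(m) = 2*m
1/(1/(q(78) + A(-174))) = 1/(1/(78 + 2*(-174))) = 1/(1/(78 - 348)) = 1/(1/(-270)) = 1/(-1/270) = -270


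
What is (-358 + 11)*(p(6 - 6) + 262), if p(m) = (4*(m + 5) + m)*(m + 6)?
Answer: -132554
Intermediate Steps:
p(m) = (6 + m)*(20 + 5*m) (p(m) = (4*(5 + m) + m)*(6 + m) = ((20 + 4*m) + m)*(6 + m) = (20 + 5*m)*(6 + m) = (6 + m)*(20 + 5*m))
(-358 + 11)*(p(6 - 6) + 262) = (-358 + 11)*((120 + 5*(6 - 6)² + 50*(6 - 6)) + 262) = -347*((120 + 5*0² + 50*0) + 262) = -347*((120 + 5*0 + 0) + 262) = -347*((120 + 0 + 0) + 262) = -347*(120 + 262) = -347*382 = -132554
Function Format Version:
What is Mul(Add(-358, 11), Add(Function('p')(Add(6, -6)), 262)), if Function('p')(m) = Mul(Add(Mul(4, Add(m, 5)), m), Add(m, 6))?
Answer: -132554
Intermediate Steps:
Function('p')(m) = Mul(Add(6, m), Add(20, Mul(5, m))) (Function('p')(m) = Mul(Add(Mul(4, Add(5, m)), m), Add(6, m)) = Mul(Add(Add(20, Mul(4, m)), m), Add(6, m)) = Mul(Add(20, Mul(5, m)), Add(6, m)) = Mul(Add(6, m), Add(20, Mul(5, m))))
Mul(Add(-358, 11), Add(Function('p')(Add(6, -6)), 262)) = Mul(Add(-358, 11), Add(Add(120, Mul(5, Pow(Add(6, -6), 2)), Mul(50, Add(6, -6))), 262)) = Mul(-347, Add(Add(120, Mul(5, Pow(0, 2)), Mul(50, 0)), 262)) = Mul(-347, Add(Add(120, Mul(5, 0), 0), 262)) = Mul(-347, Add(Add(120, 0, 0), 262)) = Mul(-347, Add(120, 262)) = Mul(-347, 382) = -132554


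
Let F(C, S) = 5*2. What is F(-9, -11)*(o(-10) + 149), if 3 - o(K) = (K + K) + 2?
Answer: 1700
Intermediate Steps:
F(C, S) = 10
o(K) = 1 - 2*K (o(K) = 3 - ((K + K) + 2) = 3 - (2*K + 2) = 3 - (2 + 2*K) = 3 + (-2 - 2*K) = 1 - 2*K)
F(-9, -11)*(o(-10) + 149) = 10*((1 - 2*(-10)) + 149) = 10*((1 + 20) + 149) = 10*(21 + 149) = 10*170 = 1700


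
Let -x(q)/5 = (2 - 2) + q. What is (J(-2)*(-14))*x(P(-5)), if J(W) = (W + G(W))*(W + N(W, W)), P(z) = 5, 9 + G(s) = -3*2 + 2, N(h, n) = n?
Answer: 21000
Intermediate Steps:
G(s) = -13 (G(s) = -9 + (-3*2 + 2) = -9 + (-6 + 2) = -9 - 4 = -13)
x(q) = -5*q (x(q) = -5*((2 - 2) + q) = -5*(0 + q) = -5*q)
J(W) = 2*W*(-13 + W) (J(W) = (W - 13)*(W + W) = (-13 + W)*(2*W) = 2*W*(-13 + W))
(J(-2)*(-14))*x(P(-5)) = ((2*(-2)*(-13 - 2))*(-14))*(-5*5) = ((2*(-2)*(-15))*(-14))*(-25) = (60*(-14))*(-25) = -840*(-25) = 21000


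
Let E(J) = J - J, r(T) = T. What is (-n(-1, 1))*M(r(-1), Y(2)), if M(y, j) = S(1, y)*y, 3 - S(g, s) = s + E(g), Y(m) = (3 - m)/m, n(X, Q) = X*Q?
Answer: -4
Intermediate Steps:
n(X, Q) = Q*X
E(J) = 0
Y(m) = (3 - m)/m
S(g, s) = 3 - s (S(g, s) = 3 - (s + 0) = 3 - s)
M(y, j) = y*(3 - y) (M(y, j) = (3 - y)*y = y*(3 - y))
(-n(-1, 1))*M(r(-1), Y(2)) = (-(-1))*(-(3 - 1*(-1))) = (-1*(-1))*(-(3 + 1)) = 1*(-1*4) = 1*(-4) = -4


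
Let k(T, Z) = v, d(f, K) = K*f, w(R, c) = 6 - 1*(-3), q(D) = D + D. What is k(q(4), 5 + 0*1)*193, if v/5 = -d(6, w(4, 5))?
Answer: -52110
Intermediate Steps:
q(D) = 2*D
w(R, c) = 9 (w(R, c) = 6 + 3 = 9)
v = -270 (v = 5*(-9*6) = 5*(-1*54) = 5*(-54) = -270)
k(T, Z) = -270
k(q(4), 5 + 0*1)*193 = -270*193 = -52110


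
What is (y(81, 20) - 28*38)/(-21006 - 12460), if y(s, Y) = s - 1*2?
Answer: 985/33466 ≈ 0.029433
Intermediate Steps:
y(s, Y) = -2 + s (y(s, Y) = s - 2 = -2 + s)
(y(81, 20) - 28*38)/(-21006 - 12460) = ((-2 + 81) - 28*38)/(-21006 - 12460) = (79 - 1064)/(-33466) = -985*(-1/33466) = 985/33466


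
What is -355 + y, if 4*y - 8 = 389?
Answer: -1023/4 ≈ -255.75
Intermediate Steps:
y = 397/4 (y = 2 + (¼)*389 = 2 + 389/4 = 397/4 ≈ 99.250)
-355 + y = -355 + 397/4 = -1023/4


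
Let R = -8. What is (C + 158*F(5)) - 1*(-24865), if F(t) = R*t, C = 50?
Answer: 18595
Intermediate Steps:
F(t) = -8*t
(C + 158*F(5)) - 1*(-24865) = (50 + 158*(-8*5)) - 1*(-24865) = (50 + 158*(-40)) + 24865 = (50 - 6320) + 24865 = -6270 + 24865 = 18595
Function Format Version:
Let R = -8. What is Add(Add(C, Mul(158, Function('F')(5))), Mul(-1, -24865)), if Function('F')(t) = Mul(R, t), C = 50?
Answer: 18595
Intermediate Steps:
Function('F')(t) = Mul(-8, t)
Add(Add(C, Mul(158, Function('F')(5))), Mul(-1, -24865)) = Add(Add(50, Mul(158, Mul(-8, 5))), Mul(-1, -24865)) = Add(Add(50, Mul(158, -40)), 24865) = Add(Add(50, -6320), 24865) = Add(-6270, 24865) = 18595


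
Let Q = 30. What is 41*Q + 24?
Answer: 1254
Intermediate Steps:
41*Q + 24 = 41*30 + 24 = 1230 + 24 = 1254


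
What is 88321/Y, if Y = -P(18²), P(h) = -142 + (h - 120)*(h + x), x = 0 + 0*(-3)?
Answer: -88321/65954 ≈ -1.3391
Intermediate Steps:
x = 0 (x = 0 + 0 = 0)
P(h) = -142 + h*(-120 + h) (P(h) = -142 + (h - 120)*(h + 0) = -142 + (-120 + h)*h = -142 + h*(-120 + h))
Y = -65954 (Y = -(-142 + (18²)² - 120*18²) = -(-142 + 324² - 120*324) = -(-142 + 104976 - 38880) = -1*65954 = -65954)
88321/Y = 88321/(-65954) = 88321*(-1/65954) = -88321/65954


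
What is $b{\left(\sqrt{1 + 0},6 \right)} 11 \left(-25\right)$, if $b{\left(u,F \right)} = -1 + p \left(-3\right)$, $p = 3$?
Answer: $2750$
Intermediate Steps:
$b{\left(u,F \right)} = -10$ ($b{\left(u,F \right)} = -1 + 3 \left(-3\right) = -1 - 9 = -10$)
$b{\left(\sqrt{1 + 0},6 \right)} 11 \left(-25\right) = \left(-10\right) 11 \left(-25\right) = \left(-110\right) \left(-25\right) = 2750$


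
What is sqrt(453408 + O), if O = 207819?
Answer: 37*sqrt(483) ≈ 813.16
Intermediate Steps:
sqrt(453408 + O) = sqrt(453408 + 207819) = sqrt(661227) = 37*sqrt(483)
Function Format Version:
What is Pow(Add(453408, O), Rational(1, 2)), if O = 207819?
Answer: Mul(37, Pow(483, Rational(1, 2))) ≈ 813.16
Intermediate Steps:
Pow(Add(453408, O), Rational(1, 2)) = Pow(Add(453408, 207819), Rational(1, 2)) = Pow(661227, Rational(1, 2)) = Mul(37, Pow(483, Rational(1, 2)))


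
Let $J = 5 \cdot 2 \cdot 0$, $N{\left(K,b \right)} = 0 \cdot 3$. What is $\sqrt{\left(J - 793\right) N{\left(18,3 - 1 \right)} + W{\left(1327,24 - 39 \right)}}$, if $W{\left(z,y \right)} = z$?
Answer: $\sqrt{1327} \approx 36.428$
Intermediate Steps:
$N{\left(K,b \right)} = 0$
$J = 0$ ($J = 10 \cdot 0 = 0$)
$\sqrt{\left(J - 793\right) N{\left(18,3 - 1 \right)} + W{\left(1327,24 - 39 \right)}} = \sqrt{\left(0 - 793\right) 0 + 1327} = \sqrt{\left(-793\right) 0 + 1327} = \sqrt{0 + 1327} = \sqrt{1327}$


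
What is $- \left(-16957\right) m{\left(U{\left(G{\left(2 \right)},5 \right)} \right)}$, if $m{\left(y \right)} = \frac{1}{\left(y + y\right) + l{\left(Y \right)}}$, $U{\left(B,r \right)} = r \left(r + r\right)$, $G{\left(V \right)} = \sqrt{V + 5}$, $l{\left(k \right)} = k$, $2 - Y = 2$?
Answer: $\frac{16957}{100} \approx 169.57$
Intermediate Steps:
$Y = 0$ ($Y = 2 - 2 = 0$)
$G{\left(V \right)} = \sqrt{5 + V}$
$U{\left(B,r \right)} = 2 r^{2}$ ($U{\left(B,r \right)} = r 2 r = 2 r^{2}$)
$m{\left(y \right)} = \frac{1}{2 y}$ ($m{\left(y \right)} = \frac{1}{\left(y + y\right) + 0} = \frac{1}{2 y + 0} = \frac{1}{2 y}$)
$- \left(-16957\right) m{\left(U{\left(G{\left(2 \right)},5 \right)} \right)} = - \left(-16957\right) \frac{1}{2 \cdot 2 \cdot 5^{2}} = - \left(-16957\right) \frac{1}{2 \cdot 2 \cdot 25} = - \left(-16957\right) \frac{1}{2 \cdot 50} = - \left(-16957\right) \frac{1}{2} \cdot \frac{1}{50} = - \frac{-16957}{100} = \left(-1\right) \left(- \frac{16957}{100}\right) = \frac{16957}{100}$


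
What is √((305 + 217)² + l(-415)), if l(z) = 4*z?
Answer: 2*√67706 ≈ 520.41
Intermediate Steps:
√((305 + 217)² + l(-415)) = √((305 + 217)² + 4*(-415)) = √(522² - 1660) = √(272484 - 1660) = √270824 = 2*√67706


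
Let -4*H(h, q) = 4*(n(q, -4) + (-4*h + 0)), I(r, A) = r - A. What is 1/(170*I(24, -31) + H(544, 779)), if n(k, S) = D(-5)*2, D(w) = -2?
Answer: 1/11530 ≈ 8.6730e-5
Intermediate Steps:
n(k, S) = -4 (n(k, S) = -2*2 = -4)
H(h, q) = 4 + 4*h (H(h, q) = -(-4 + (-4*h + 0)) = -(-4 - 4*h) = -(-16 - 16*h)/4 = 4 + 4*h)
1/(170*I(24, -31) + H(544, 779)) = 1/(170*(24 - 1*(-31)) + (4 + 4*544)) = 1/(170*(24 + 31) + (4 + 2176)) = 1/(170*55 + 2180) = 1/(9350 + 2180) = 1/11530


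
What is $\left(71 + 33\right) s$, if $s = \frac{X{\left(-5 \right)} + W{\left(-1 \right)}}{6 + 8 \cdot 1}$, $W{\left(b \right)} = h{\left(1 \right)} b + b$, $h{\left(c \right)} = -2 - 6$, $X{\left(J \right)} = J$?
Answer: $\frac{104}{7} \approx 14.857$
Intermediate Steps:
$h{\left(c \right)} = -8$ ($h{\left(c \right)} = -2 - 6 = -8$)
$W{\left(b \right)} = - 7 b$ ($W{\left(b \right)} = - 8 b + b = - 7 b$)
$s = \frac{1}{7}$ ($s = \frac{-5 - -7}{6 + 8 \cdot 1} = \frac{-5 + 7}{6 + 8} = \frac{2}{14} = 2 \cdot \frac{1}{14} = \frac{1}{7} \approx 0.14286$)
$\left(71 + 33\right) s = \left(71 + 33\right) \frac{1}{7} = 104 \cdot \frac{1}{7} = \frac{104}{7}$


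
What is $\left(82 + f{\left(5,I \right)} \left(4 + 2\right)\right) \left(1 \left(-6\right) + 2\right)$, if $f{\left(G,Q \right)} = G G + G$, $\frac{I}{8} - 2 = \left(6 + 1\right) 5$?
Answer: $-1048$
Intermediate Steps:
$I = 296$ ($I = 16 + 8 \left(6 + 1\right) 5 = 16 + 8 \cdot 7 \cdot 5 = 16 + 8 \cdot 35 = 16 + 280 = 296$)
$f{\left(G,Q \right)} = G + G^{2}$ ($f{\left(G,Q \right)} = G^{2} + G = G + G^{2}$)
$\left(82 + f{\left(5,I \right)} \left(4 + 2\right)\right) \left(1 \left(-6\right) + 2\right) = \left(82 + 5 \left(1 + 5\right) \left(4 + 2\right)\right) \left(1 \left(-6\right) + 2\right) = \left(82 + 5 \cdot 6 \cdot 6\right) \left(-6 + 2\right) = \left(82 + 30 \cdot 6\right) \left(-4\right) = \left(82 + 180\right) \left(-4\right) = 262 \left(-4\right) = -1048$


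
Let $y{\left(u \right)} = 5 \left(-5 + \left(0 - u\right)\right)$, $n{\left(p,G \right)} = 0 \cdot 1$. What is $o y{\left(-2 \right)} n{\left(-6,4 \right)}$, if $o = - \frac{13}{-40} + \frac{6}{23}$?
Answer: $0$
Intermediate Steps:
$n{\left(p,G \right)} = 0$
$y{\left(u \right)} = -25 - 5 u$ ($y{\left(u \right)} = 5 \left(-5 - u\right) = -25 - 5 u$)
$o = \frac{539}{920}$ ($o = \left(-13\right) \left(- \frac{1}{40}\right) + 6 \cdot \frac{1}{23} = \frac{13}{40} + \frac{6}{23} = \frac{539}{920} \approx 0.58587$)
$o y{\left(-2 \right)} n{\left(-6,4 \right)} = \frac{539 \left(-25 - -10\right)}{920} \cdot 0 = \frac{539 \left(-25 + 10\right)}{920} \cdot 0 = \frac{539}{920} \left(-15\right) 0 = \left(- \frac{1617}{184}\right) 0 = 0$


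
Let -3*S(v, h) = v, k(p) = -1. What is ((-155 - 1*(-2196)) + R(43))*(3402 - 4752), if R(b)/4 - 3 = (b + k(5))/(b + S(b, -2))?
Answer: -119516850/43 ≈ -2.7795e+6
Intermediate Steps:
S(v, h) = -v/3
R(b) = 12 + 6*(-1 + b)/b (R(b) = 12 + 4*((b - 1)/(b - b/3)) = 12 + 4*((-1 + b)/((2*b/3))) = 12 + 4*((-1 + b)*(3/(2*b))) = 12 + 4*(3*(-1 + b)/(2*b)) = 12 + 6*(-1 + b)/b)
((-155 - 1*(-2196)) + R(43))*(3402 - 4752) = ((-155 - 1*(-2196)) + (18 - 6/43))*(3402 - 4752) = ((-155 + 2196) + (18 - 6*1/43))*(-1350) = (2041 + (18 - 6/43))*(-1350) = (2041 + 768/43)*(-1350) = (88531/43)*(-1350) = -119516850/43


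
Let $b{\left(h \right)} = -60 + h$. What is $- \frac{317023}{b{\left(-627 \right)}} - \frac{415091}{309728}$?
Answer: $\frac{97905732227}{212783136} \approx 460.12$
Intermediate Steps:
$- \frac{317023}{b{\left(-627 \right)}} - \frac{415091}{309728} = - \frac{317023}{-60 - 627} - \frac{415091}{309728} = - \frac{317023}{-687} - \frac{415091}{309728} = \left(-317023\right) \left(- \frac{1}{687}\right) - \frac{415091}{309728} = \frac{317023}{687} - \frac{415091}{309728} = \frac{97905732227}{212783136}$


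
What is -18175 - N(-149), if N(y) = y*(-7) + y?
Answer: -19069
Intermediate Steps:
N(y) = -6*y (N(y) = -7*y + y = -6*y)
-18175 - N(-149) = -18175 - (-6)*(-149) = -18175 - 1*894 = -18175 - 894 = -19069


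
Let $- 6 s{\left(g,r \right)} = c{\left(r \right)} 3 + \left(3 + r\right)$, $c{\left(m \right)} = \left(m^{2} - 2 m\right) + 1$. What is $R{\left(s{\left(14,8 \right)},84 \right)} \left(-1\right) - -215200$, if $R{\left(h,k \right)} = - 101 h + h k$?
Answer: $\frac{644257}{3} \approx 2.1475 \cdot 10^{5}$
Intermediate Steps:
$c{\left(m \right)} = 1 + m^{2} - 2 m$
$s{\left(g,r \right)} = -1 - \frac{r^{2}}{2} + \frac{5 r}{6}$ ($s{\left(g,r \right)} = - \frac{\left(1 + r^{2} - 2 r\right) 3 + \left(3 + r\right)}{6} = - \frac{\left(3 - 6 r + 3 r^{2}\right) + \left(3 + r\right)}{6} = - \frac{6 - 5 r + 3 r^{2}}{6} = -1 - \frac{r^{2}}{2} + \frac{5 r}{6}$)
$R{\left(s{\left(14,8 \right)},84 \right)} \left(-1\right) - -215200 = \left(-1 - \frac{8^{2}}{2} + \frac{5}{6} \cdot 8\right) \left(-101 + 84\right) \left(-1\right) - -215200 = \left(-1 - 32 + \frac{20}{3}\right) \left(-17\right) \left(-1\right) + 215200 = \left(- \frac{79}{3}\right) \left(-17\right) \left(-1\right) + 215200 = \frac{1343}{3} \left(-1\right) + 215200 = - \frac{1343}{3} + 215200 = \frac{644257}{3}$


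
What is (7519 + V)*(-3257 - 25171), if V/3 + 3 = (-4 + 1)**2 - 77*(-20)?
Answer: -345599196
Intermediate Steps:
V = 4638 (V = -9 + 3*((-4 + 1)**2 - 77*(-20)) = -9 + 3*((-3)**2 + 1540) = -9 + 3*(9 + 1540) = -9 + 3*1549 = -9 + 4647 = 4638)
(7519 + V)*(-3257 - 25171) = (7519 + 4638)*(-3257 - 25171) = 12157*(-28428) = -345599196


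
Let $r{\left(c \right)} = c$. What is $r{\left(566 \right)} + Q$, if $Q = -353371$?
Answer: $-352805$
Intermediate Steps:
$r{\left(566 \right)} + Q = 566 - 353371 = -352805$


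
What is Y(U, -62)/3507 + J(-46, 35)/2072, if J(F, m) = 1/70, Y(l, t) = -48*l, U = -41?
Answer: 13592487/24221680 ≈ 0.56117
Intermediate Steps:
J(F, m) = 1/70
Y(U, -62)/3507 + J(-46, 35)/2072 = -48*(-41)/3507 + (1/70)/2072 = 1968*(1/3507) + (1/70)*(1/2072) = 656/1169 + 1/145040 = 13592487/24221680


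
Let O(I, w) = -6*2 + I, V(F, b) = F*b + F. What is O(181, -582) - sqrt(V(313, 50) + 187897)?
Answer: 169 - 2*sqrt(50965) ≈ -282.51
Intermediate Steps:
V(F, b) = F + F*b
O(I, w) = -12 + I
O(181, -582) - sqrt(V(313, 50) + 187897) = (-12 + 181) - sqrt(313*(1 + 50) + 187897) = 169 - sqrt(313*51 + 187897) = 169 - sqrt(15963 + 187897) = 169 - sqrt(203860) = 169 - 2*sqrt(50965)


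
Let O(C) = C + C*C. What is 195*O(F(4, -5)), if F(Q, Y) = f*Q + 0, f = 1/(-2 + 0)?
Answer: 390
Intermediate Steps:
f = -½ (f = 1/(-2) = -½ ≈ -0.50000)
F(Q, Y) = -Q/2 (F(Q, Y) = -Q/2 + 0 = -Q/2)
O(C) = C + C²
195*O(F(4, -5)) = 195*((-½*4)*(1 - ½*4)) = 195*(-2*(1 - 2)) = 195*(-2*(-1)) = 195*2 = 390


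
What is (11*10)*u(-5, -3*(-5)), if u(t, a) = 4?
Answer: 440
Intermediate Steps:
(11*10)*u(-5, -3*(-5)) = (11*10)*4 = 110*4 = 440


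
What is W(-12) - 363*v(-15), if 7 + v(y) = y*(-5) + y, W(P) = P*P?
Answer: -19095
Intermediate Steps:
W(P) = P²
v(y) = -7 - 4*y (v(y) = -7 + (y*(-5) + y) = -7 + (-5*y + y) = -7 - 4*y)
W(-12) - 363*v(-15) = (-12)² - 363*(-7 - 4*(-15)) = 144 - 363*(-7 + 60) = 144 - 363*53 = 144 - 19239 = -19095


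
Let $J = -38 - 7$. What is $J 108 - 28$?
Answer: $-4888$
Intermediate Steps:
$J = -45$ ($J = -38 - 7 = -45$)
$J 108 - 28 = \left(-45\right) 108 - 28 = -4860 - 28 = -4888$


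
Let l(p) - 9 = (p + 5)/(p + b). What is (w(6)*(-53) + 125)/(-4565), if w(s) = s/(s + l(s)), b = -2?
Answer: -7603/324115 ≈ -0.023458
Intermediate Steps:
l(p) = 9 + (5 + p)/(-2 + p) (l(p) = 9 + (p + 5)/(p - 2) = 9 + (5 + p)/(-2 + p))
w(s) = s/(s + (-13 + 10*s)/(-2 + s))
(w(6)*(-53) + 125)/(-4565) = ((6*(-2 + 6)/(-13 + 6² + 8*6))*(-53) + 125)/(-4565) = ((6*4/(-13 + 36 + 48))*(-53) + 125)*(-1/4565) = ((6*4/71)*(-53) + 125)*(-1/4565) = ((6*(1/71)*4)*(-53) + 125)*(-1/4565) = ((24/71)*(-53) + 125)*(-1/4565) = (-1272/71 + 125)*(-1/4565) = (7603/71)*(-1/4565) = -7603/324115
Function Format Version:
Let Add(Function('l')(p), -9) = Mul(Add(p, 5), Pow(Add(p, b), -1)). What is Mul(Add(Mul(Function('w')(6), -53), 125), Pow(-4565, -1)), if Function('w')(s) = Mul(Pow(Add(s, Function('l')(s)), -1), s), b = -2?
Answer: Rational(-7603, 324115) ≈ -0.023458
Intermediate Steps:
Function('l')(p) = Add(9, Mul(Pow(Add(-2, p), -1), Add(5, p))) (Function('l')(p) = Add(9, Mul(Add(p, 5), Pow(Add(p, -2), -1))) = Add(9, Mul(Add(5, p), Pow(Add(-2, p), -1))) = Add(9, Mul(Pow(Add(-2, p), -1), Add(5, p))))
Function('w')(s) = Mul(s, Pow(Add(s, Mul(Pow(Add(-2, s), -1), Add(-13, Mul(10, s)))), -1)) (Function('w')(s) = Mul(Pow(Add(s, Mul(Pow(Add(-2, s), -1), Add(-13, Mul(10, s)))), -1), s) = Mul(s, Pow(Add(s, Mul(Pow(Add(-2, s), -1), Add(-13, Mul(10, s)))), -1)))
Mul(Add(Mul(Function('w')(6), -53), 125), Pow(-4565, -1)) = Mul(Add(Mul(Mul(6, Pow(Add(-13, Pow(6, 2), Mul(8, 6)), -1), Add(-2, 6)), -53), 125), Pow(-4565, -1)) = Mul(Add(Mul(Mul(6, Pow(Add(-13, 36, 48), -1), 4), -53), 125), Rational(-1, 4565)) = Mul(Add(Mul(Mul(6, Pow(71, -1), 4), -53), 125), Rational(-1, 4565)) = Mul(Add(Mul(Mul(6, Rational(1, 71), 4), -53), 125), Rational(-1, 4565)) = Mul(Add(Mul(Rational(24, 71), -53), 125), Rational(-1, 4565)) = Mul(Add(Rational(-1272, 71), 125), Rational(-1, 4565)) = Mul(Rational(7603, 71), Rational(-1, 4565)) = Rational(-7603, 324115)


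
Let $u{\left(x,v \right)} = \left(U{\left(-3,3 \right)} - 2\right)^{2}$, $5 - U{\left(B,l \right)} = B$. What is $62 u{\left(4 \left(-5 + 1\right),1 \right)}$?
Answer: $2232$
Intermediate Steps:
$U{\left(B,l \right)} = 5 - B$
$u{\left(x,v \right)} = 36$ ($u{\left(x,v \right)} = \left(\left(5 - -3\right) - 2\right)^{2} = \left(\left(5 + 3\right) - 2\right)^{2} = \left(8 - 2\right)^{2} = 6^{2} = 36$)
$62 u{\left(4 \left(-5 + 1\right),1 \right)} = 62 \cdot 36 = 2232$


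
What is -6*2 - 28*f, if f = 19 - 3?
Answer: -460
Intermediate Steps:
f = 16
-6*2 - 28*f = -6*2 - 28*16 = -12 - 448 = -460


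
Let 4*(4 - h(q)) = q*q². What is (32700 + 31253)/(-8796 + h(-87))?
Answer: 255812/623335 ≈ 0.41039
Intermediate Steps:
h(q) = 4 - q³/4 (h(q) = 4 - q*q²/4 = 4 - q³/4)
(32700 + 31253)/(-8796 + h(-87)) = (32700 + 31253)/(-8796 + (4 - ¼*(-87)³)) = 63953/(-8796 + (4 - ¼*(-658503))) = 63953/(-8796 + (4 + 658503/4)) = 63953/(-8796 + 658519/4) = 63953/(623335/4) = 63953*(4/623335) = 255812/623335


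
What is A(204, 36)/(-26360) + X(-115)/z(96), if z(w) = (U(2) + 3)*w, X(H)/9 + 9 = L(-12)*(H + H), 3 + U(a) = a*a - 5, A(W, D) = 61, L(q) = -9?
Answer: -20373229/105440 ≈ -193.22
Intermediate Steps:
U(a) = -8 + a² (U(a) = -3 + (a*a - 5) = -3 + (a² - 5) = -3 + (-5 + a²) = -8 + a²)
X(H) = -81 - 162*H (X(H) = -81 + 9*(-9*(H + H)) = -81 + 9*(-18*H) = -81 - 162*H)
z(w) = -w (z(w) = ((-8 + 2²) + 3)*w = ((-8 + 4) + 3)*w = (-4 + 3)*w = -w)
A(204, 36)/(-26360) + X(-115)/z(96) = 61/(-26360) + (-81 - 162*(-115))/((-1*96)) = 61*(-1/26360) + (-81 + 18630)/(-96) = -61/26360 + 18549*(-1/96) = -61/26360 - 6183/32 = -20373229/105440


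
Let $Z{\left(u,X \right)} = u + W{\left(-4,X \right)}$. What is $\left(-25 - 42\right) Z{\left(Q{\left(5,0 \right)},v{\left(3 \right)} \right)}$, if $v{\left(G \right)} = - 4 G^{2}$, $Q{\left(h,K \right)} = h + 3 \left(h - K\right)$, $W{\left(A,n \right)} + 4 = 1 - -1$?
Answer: $-1206$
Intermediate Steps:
$W{\left(A,n \right)} = -2$ ($W{\left(A,n \right)} = -4 + \left(1 - -1\right) = -4 + \left(1 + 1\right) = -4 + 2 = -2$)
$Q{\left(h,K \right)} = - 3 K + 4 h$ ($Q{\left(h,K \right)} = h - \left(- 3 h + 3 K\right) = - 3 K + 4 h$)
$Z{\left(u,X \right)} = -2 + u$ ($Z{\left(u,X \right)} = u - 2 = -2 + u$)
$\left(-25 - 42\right) Z{\left(Q{\left(5,0 \right)},v{\left(3 \right)} \right)} = \left(-25 - 42\right) \left(-2 + \left(\left(-3\right) 0 + 4 \cdot 5\right)\right) = - 67 \left(-2 + \left(0 + 20\right)\right) = - 67 \left(-2 + 20\right) = \left(-67\right) 18 = -1206$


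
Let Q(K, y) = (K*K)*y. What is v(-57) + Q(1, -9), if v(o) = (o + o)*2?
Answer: -237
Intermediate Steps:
v(o) = 4*o (v(o) = (2*o)*2 = 4*o)
Q(K, y) = y*K² (Q(K, y) = K²*y = y*K²)
v(-57) + Q(1, -9) = 4*(-57) - 9*1² = -228 - 9*1 = -228 - 9 = -237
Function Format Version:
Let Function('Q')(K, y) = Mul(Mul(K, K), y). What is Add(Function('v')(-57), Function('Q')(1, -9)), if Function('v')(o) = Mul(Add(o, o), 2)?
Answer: -237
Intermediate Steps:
Function('v')(o) = Mul(4, o) (Function('v')(o) = Mul(Mul(2, o), 2) = Mul(4, o))
Function('Q')(K, y) = Mul(y, Pow(K, 2)) (Function('Q')(K, y) = Mul(Pow(K, 2), y) = Mul(y, Pow(K, 2)))
Add(Function('v')(-57), Function('Q')(1, -9)) = Add(Mul(4, -57), Mul(-9, Pow(1, 2))) = Add(-228, Mul(-9, 1)) = Add(-228, -9) = -237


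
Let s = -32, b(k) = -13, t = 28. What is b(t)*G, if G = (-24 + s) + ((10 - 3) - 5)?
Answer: 702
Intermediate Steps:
G = -54 (G = (-24 - 32) + ((10 - 3) - 5) = -56 + (7 - 5) = -56 + 2 = -54)
b(t)*G = -13*(-54) = 702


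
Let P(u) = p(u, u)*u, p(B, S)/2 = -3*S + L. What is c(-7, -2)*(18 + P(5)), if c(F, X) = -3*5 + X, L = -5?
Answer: 3094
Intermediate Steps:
p(B, S) = -10 - 6*S (p(B, S) = 2*(-3*S - 5) = 2*(-5 - 3*S) = -10 - 6*S)
P(u) = u*(-10 - 6*u) (P(u) = (-10 - 6*u)*u = u*(-10 - 6*u))
c(F, X) = -15 + X
c(-7, -2)*(18 + P(5)) = (-15 - 2)*(18 - 2*5*(5 + 3*5)) = -17*(18 - 2*5*(5 + 15)) = -17*(18 - 2*5*20) = -17*(18 - 200) = -17*(-182) = 3094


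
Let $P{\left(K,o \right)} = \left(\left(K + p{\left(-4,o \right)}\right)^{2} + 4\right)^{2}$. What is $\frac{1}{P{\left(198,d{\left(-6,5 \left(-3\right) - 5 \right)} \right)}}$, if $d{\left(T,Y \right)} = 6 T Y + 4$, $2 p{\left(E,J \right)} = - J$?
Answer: $\frac{1}{723610000} \approx 1.382 \cdot 10^{-9}$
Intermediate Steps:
$p{\left(E,J \right)} = - \frac{J}{2}$ ($p{\left(E,J \right)} = \frac{\left(-1\right) J}{2} = - \frac{J}{2}$)
$d{\left(T,Y \right)} = 4 + 6 T Y$ ($d{\left(T,Y \right)} = 6 T Y + 4 = 4 + 6 T Y$)
$P{\left(K,o \right)} = \left(4 + \left(K - \frac{o}{2}\right)^{2}\right)^{2}$ ($P{\left(K,o \right)} = \left(\left(K - \frac{o}{2}\right)^{2} + 4\right)^{2} = \left(4 + \left(K - \frac{o}{2}\right)^{2}\right)^{2}$)
$\frac{1}{P{\left(198,d{\left(-6,5 \left(-3\right) - 5 \right)} \right)}} = \frac{1}{\frac{1}{16} \left(16 + \left(- (4 + 6 \left(-6\right) \left(5 \left(-3\right) - 5\right)) + 2 \cdot 198\right)^{2}\right)^{2}} = \frac{1}{\frac{1}{16} \left(16 + \left(- (4 + 6 \left(-6\right) \left(-15 - 5\right)) + 396\right)^{2}\right)^{2}} = \frac{1}{\frac{1}{16} \left(16 + \left(- (4 + 6 \left(-6\right) \left(-20\right)) + 396\right)^{2}\right)^{2}} = \frac{1}{\frac{1}{16} \left(16 + \left(- (4 + 720) + 396\right)^{2}\right)^{2}} = \frac{1}{\frac{1}{16} \left(16 + \left(\left(-1\right) 724 + 396\right)^{2}\right)^{2}} = \frac{1}{\frac{1}{16} \left(16 + \left(-724 + 396\right)^{2}\right)^{2}} = \frac{1}{\frac{1}{16} \left(16 + \left(-328\right)^{2}\right)^{2}} = \frac{1}{\frac{1}{16} \left(16 + 107584\right)^{2}} = \frac{1}{\frac{1}{16} \cdot 107600^{2}} = \frac{1}{\frac{1}{16} \cdot 11577760000} = \frac{1}{723610000}$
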